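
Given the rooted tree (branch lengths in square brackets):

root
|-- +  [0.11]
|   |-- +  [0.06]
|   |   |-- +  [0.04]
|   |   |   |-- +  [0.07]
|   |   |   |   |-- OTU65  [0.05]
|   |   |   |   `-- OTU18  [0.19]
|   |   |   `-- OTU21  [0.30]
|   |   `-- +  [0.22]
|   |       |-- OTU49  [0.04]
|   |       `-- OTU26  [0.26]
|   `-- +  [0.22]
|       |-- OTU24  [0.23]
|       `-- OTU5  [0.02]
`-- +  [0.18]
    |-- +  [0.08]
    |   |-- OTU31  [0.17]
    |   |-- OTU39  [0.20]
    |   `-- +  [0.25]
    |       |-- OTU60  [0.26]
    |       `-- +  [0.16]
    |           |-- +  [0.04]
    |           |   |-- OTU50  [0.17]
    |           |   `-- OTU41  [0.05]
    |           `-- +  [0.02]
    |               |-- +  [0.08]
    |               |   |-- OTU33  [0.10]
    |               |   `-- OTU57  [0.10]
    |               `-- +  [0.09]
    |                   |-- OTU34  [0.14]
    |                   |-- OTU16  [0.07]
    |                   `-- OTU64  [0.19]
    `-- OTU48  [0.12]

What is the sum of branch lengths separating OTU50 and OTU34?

The path runs OTU50 → … → MRCA → … → OTU34; the MRCA is the node subtending ((OTU50,OTU41),((OTU33,OTU57),(OTU34,OTU16,OTU64))).
Branch lengths along that path: 0.17 + 0.04 + 0.02 + 0.09 + 0.14 = 0.46.

0.46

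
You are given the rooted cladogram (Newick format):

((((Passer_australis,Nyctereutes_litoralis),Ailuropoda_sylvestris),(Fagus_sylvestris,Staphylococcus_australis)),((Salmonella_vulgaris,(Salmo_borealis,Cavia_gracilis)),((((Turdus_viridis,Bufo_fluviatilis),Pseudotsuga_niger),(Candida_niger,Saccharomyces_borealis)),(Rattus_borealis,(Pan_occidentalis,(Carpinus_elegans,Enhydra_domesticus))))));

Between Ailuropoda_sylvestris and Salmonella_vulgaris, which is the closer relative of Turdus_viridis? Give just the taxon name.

Salmonella_vulgaris

The MRCA of Turdus_viridis and Salmonella_vulgaris subtends ((Salmonella_vulgaris,(Salmo_borealis,Cavia_gracilis)),((((Turdus_viridis,Bufo_fluviatilis),Pseudotsuga_niger),(Candida_niger,Saccharomyces_borealis)),(Rattus_borealis,(Pan_occidentalis,(Carpinus_elegans,Enhydra_domesticus))))) (12 taxa).
The MRCA of Turdus_viridis and Ailuropoda_sylvestris is the root, subtending the entire tree (17 taxa).
The first is nested inside the second, so Turdus_viridis shares a more recent common ancestor with Salmonella_vulgaris.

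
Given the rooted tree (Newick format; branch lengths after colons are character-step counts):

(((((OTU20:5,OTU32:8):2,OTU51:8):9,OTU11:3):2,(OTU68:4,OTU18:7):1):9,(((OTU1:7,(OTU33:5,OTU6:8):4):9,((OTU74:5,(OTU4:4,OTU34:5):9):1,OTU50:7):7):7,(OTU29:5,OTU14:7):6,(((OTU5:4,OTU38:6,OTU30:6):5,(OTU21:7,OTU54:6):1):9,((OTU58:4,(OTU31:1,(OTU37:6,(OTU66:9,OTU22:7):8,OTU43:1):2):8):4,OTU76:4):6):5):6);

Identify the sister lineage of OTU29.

OTU14

OTU29 attaches to the tree at the node subtending (OTU29,OTU14).
The other lineage descending from that same node — the sister group — is the single tip OTU14.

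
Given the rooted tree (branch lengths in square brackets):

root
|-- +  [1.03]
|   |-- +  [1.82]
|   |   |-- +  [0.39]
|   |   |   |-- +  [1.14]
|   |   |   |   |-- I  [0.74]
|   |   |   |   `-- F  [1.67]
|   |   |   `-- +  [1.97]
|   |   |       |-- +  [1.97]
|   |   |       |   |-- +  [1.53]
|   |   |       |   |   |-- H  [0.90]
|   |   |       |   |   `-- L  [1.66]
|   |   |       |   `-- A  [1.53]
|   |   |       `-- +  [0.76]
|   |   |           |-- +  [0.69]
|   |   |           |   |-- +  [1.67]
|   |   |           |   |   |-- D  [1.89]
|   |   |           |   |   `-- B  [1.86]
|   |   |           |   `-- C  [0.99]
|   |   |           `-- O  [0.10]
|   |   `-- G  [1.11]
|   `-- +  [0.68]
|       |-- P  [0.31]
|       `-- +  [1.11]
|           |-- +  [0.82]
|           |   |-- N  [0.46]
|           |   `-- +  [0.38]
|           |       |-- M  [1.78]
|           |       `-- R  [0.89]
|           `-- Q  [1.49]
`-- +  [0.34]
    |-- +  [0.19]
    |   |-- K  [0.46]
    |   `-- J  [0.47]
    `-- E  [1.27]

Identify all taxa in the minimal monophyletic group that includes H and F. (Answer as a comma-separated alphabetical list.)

A, B, C, D, F, H, I, L, O

Tracing H: it sits inside (H,L).
Tracing F: it sits inside (I,F).
The smallest clade enclosing both is ((I,F),(((H,L),A),(((D,B),C),O))); the answer is its 9 terminal taxa in alphabetical order.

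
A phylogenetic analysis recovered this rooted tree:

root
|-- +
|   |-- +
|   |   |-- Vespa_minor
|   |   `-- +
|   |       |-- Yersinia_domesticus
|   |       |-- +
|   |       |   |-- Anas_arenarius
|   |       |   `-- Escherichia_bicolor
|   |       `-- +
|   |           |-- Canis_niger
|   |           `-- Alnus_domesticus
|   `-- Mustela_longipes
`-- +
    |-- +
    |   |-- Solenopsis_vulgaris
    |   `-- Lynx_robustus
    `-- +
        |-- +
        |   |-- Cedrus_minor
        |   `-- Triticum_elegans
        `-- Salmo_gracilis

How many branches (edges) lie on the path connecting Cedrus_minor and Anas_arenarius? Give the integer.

The MRCA of Cedrus_minor and Anas_arenarius is the root of the tree.
From Cedrus_minor up to that node: 4 branches. From Anas_arenarius up to the same node: 5 branches. Total: 4 + 5 = 9.

9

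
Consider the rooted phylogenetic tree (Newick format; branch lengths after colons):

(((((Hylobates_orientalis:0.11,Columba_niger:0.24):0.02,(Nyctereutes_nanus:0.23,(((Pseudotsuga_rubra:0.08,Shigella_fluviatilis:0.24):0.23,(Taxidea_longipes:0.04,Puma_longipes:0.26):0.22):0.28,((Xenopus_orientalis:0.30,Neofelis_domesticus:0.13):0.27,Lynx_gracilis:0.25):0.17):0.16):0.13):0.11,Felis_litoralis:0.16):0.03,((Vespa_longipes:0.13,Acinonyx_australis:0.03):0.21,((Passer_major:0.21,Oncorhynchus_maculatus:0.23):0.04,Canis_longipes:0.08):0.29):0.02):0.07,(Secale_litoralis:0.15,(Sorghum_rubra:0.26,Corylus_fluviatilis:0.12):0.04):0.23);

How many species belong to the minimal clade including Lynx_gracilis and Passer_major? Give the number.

The MRCA of Lynx_gracilis and Passer_major is the node subtending ((((Hylobates_orientalis,Columba_niger),(Nyctereutes_nanus,(((Pseudotsuga_rubra,Shigella_fluviatilis),(Taxidea_longipes,Puma_longipes)),((Xenopus_orientalis,Neofelis_domesticus),Lynx_gracilis)))),Felis_litoralis),((Vespa_longipes,Acinonyx_australis),((Passer_major,Oncorhynchus_maculatus),Canis_longipes))).
That clade contains 16 terminal taxa: Acinonyx_australis, Canis_longipes, Columba_niger, Felis_litoralis, Hylobates_orientalis, Lynx_gracilis, Neofelis_domesticus, Nyctereutes_nanus, Oncorhynchus_maculatus, Passer_major, Pseudotsuga_rubra, Puma_longipes, Shigella_fluviatilis, Taxidea_longipes, Vespa_longipes, Xenopus_orientalis.

16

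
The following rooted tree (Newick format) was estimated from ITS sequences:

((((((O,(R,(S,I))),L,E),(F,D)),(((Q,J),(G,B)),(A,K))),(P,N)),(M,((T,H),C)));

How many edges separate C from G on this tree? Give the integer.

The MRCA of C and G is the root of the tree.
From C up to that node: 3 branches. From G up to the same node: 6 branches. Total: 3 + 6 = 9.

9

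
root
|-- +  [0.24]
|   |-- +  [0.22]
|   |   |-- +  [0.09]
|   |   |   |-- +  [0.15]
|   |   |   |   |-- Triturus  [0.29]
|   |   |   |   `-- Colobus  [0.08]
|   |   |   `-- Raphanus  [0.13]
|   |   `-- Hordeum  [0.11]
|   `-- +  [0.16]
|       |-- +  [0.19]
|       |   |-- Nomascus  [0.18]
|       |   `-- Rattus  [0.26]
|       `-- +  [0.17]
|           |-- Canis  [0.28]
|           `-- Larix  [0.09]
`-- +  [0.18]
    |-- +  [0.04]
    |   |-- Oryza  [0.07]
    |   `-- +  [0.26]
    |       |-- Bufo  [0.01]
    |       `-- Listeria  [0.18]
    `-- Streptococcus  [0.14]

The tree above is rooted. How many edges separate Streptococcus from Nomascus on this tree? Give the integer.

The MRCA of Streptococcus and Nomascus is the root of the tree.
From Streptococcus up to that node: 2 branches. From Nomascus up to the same node: 4 branches. Total: 2 + 4 = 6.

6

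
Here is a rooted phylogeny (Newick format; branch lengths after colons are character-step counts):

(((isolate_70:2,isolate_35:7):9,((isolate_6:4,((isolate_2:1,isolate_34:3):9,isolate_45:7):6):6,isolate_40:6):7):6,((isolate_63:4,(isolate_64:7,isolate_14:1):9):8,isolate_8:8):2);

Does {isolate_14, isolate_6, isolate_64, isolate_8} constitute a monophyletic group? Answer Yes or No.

The MRCA of the listed taxa is the root, so the smallest clade containing them is the whole tree.
That clade also contains isolate_2, isolate_34, isolate_35, isolate_40, isolate_45, isolate_63, isolate_70, which are not in the proposed group, so the group is not monophyletic.

No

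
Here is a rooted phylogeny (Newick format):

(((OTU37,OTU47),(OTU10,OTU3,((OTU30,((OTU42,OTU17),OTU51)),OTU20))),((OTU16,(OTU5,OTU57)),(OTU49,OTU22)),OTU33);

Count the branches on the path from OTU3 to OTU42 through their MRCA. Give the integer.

6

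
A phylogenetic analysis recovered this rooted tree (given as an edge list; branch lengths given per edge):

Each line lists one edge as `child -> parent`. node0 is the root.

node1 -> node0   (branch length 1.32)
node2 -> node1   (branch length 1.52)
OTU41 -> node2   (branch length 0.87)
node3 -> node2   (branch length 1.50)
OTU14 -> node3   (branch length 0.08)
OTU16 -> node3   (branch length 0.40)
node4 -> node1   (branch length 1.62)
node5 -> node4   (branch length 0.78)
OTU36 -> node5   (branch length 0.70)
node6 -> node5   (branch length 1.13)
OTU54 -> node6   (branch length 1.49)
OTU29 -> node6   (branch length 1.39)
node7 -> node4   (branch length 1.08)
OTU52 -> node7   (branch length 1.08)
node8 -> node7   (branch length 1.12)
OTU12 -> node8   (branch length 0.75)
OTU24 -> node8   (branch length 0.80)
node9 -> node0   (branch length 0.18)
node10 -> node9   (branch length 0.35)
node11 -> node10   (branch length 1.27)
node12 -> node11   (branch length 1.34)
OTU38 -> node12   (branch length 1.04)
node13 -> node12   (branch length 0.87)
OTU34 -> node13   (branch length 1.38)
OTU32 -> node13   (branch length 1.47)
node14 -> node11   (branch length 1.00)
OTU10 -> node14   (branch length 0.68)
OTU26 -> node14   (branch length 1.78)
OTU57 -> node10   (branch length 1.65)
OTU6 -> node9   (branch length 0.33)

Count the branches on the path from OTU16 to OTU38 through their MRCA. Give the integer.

9

The MRCA of OTU16 and OTU38 is the root of the tree.
From OTU16 up to that node: 4 branches. From OTU38 up to the same node: 5 branches. Total: 4 + 5 = 9.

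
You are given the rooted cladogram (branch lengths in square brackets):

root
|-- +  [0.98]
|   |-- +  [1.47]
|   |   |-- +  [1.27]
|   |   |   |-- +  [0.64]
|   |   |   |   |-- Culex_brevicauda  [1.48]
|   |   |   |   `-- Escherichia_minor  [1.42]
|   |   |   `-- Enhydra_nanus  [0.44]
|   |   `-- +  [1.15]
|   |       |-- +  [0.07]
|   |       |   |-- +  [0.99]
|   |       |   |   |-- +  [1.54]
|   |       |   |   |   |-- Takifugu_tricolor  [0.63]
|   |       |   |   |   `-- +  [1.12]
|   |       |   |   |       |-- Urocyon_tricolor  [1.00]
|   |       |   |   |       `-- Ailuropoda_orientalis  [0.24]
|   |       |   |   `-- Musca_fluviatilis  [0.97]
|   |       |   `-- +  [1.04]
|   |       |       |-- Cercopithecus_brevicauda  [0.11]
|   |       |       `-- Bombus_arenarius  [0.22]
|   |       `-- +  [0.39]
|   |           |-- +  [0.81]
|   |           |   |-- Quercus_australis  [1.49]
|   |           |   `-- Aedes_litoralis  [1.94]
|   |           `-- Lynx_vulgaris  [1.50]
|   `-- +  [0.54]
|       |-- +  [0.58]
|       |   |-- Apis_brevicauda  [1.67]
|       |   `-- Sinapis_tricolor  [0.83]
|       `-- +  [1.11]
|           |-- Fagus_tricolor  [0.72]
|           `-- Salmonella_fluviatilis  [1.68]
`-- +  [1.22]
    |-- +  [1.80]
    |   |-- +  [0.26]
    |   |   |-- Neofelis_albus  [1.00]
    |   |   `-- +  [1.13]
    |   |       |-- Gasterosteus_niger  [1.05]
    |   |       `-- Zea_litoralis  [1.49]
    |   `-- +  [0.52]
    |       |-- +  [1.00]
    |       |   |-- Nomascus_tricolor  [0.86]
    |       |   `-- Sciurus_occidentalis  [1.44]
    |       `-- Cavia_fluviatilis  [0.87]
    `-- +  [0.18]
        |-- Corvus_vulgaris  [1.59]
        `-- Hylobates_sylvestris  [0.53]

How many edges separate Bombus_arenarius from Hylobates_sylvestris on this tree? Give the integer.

9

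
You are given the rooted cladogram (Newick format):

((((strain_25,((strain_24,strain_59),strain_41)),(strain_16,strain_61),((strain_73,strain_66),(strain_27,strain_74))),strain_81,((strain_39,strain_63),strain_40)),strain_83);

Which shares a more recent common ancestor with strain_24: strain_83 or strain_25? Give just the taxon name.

The MRCA of strain_24 and strain_25 subtends (strain_25,((strain_24,strain_59),strain_41)) (4 taxa).
The MRCA of strain_24 and strain_83 is the root, subtending the entire tree (15 taxa).
The first is nested inside the second, so strain_24 shares a more recent common ancestor with strain_25.

strain_25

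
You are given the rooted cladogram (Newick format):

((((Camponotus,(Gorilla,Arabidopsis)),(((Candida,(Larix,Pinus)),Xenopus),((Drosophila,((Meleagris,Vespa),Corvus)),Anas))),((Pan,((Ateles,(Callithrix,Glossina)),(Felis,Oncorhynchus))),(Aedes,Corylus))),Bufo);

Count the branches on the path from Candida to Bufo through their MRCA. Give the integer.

The MRCA of Candida and Bufo is the root of the tree.
From Candida up to that node: 6 branches. From Bufo up to the same node: 1 branch. Total: 6 + 1 = 7.

7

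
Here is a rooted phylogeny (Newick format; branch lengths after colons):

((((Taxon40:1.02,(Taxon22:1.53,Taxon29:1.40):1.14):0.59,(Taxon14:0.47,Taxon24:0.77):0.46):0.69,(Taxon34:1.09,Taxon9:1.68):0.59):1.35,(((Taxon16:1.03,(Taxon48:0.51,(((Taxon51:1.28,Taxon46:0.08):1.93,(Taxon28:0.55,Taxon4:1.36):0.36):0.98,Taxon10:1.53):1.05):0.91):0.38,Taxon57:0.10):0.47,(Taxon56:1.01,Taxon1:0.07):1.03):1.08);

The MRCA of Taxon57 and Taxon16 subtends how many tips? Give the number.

8

The MRCA of Taxon57 and Taxon16 is the node subtending ((Taxon16,(Taxon48,(((Taxon51,Taxon46),(Taxon28,Taxon4)),Taxon10))),Taxon57).
That clade contains 8 terminal taxa: Taxon10, Taxon16, Taxon28, Taxon4, Taxon46, Taxon48, Taxon51, Taxon57.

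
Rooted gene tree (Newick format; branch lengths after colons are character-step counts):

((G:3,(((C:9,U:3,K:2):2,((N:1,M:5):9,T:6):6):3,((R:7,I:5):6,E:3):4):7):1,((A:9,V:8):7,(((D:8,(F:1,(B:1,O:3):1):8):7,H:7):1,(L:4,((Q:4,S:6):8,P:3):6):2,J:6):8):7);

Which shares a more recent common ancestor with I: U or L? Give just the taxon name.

The MRCA of I and U subtends (((C,U,K),((N,M),T)),((R,I),E)) (9 taxa).
The MRCA of I and L is the root, subtending the entire tree (22 taxa).
The first is nested inside the second, so I shares a more recent common ancestor with U.

U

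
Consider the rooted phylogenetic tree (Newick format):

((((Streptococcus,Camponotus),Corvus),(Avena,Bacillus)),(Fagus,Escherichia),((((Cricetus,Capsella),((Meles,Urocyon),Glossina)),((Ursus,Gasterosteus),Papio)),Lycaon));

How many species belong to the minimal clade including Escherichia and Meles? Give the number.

16

The MRCA of Escherichia and Meles is the root, so the clade is the entire tree.
That clade contains 16 terminal taxa: Avena, Bacillus, Camponotus, Capsella, Corvus, Cricetus, Escherichia, Fagus, Gasterosteus, Glossina, Lycaon, Meles, Papio, Streptococcus, Urocyon, Ursus.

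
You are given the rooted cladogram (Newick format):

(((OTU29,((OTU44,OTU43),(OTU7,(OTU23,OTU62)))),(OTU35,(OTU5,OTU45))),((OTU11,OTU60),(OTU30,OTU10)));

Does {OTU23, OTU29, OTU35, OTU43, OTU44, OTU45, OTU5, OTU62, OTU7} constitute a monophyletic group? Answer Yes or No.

The most recent common ancestor of these taxa subtends ((OTU29,((OTU44,OTU43),(OTU7,(OTU23,OTU62)))),(OTU35,(OTU5,OTU45))).
That clade has exactly 9 tips — every listed taxon and nothing else — so the group is monophyletic.

Yes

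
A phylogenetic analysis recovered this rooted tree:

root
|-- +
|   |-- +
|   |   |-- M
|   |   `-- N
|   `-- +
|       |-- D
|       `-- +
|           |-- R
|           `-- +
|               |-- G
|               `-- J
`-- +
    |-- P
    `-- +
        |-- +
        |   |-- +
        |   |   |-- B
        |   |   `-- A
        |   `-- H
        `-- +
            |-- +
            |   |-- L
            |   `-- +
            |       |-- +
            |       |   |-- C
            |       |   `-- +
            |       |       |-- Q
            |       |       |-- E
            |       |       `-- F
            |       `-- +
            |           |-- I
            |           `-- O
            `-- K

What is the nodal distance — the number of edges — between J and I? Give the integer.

12

The MRCA of J and I is the root of the tree.
From J up to that node: 5 branches. From I up to the same node: 7 branches. Total: 5 + 7 = 12.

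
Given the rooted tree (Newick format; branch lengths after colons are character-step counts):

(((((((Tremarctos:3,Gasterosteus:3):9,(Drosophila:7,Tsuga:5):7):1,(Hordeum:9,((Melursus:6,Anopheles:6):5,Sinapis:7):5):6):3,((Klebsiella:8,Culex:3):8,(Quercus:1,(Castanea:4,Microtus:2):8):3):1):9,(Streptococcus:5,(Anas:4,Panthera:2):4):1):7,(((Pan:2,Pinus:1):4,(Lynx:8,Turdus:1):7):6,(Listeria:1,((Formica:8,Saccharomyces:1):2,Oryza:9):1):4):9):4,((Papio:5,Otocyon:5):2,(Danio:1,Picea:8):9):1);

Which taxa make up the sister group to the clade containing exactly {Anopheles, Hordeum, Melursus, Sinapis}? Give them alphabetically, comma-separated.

The clade containing exactly {Anopheles, Hordeum, Melursus, Sinapis} attaches to the tree at the node subtending (((Tremarctos,Gasterosteus),(Drosophila,Tsuga)),(Hordeum,((Melursus,Anopheles),Sinapis))).
The other lineage descending from that same node — the sister group — is ((Tremarctos,Gasterosteus),(Drosophila,Tsuga)); its 4 tips in alphabetical order are the answer.

Drosophila, Gasterosteus, Tremarctos, Tsuga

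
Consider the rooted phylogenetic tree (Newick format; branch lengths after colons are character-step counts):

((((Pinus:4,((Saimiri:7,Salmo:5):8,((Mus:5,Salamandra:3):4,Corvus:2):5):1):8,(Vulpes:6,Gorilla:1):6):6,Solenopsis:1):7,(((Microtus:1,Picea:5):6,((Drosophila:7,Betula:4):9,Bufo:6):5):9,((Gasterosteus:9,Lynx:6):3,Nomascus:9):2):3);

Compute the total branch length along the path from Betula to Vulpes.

55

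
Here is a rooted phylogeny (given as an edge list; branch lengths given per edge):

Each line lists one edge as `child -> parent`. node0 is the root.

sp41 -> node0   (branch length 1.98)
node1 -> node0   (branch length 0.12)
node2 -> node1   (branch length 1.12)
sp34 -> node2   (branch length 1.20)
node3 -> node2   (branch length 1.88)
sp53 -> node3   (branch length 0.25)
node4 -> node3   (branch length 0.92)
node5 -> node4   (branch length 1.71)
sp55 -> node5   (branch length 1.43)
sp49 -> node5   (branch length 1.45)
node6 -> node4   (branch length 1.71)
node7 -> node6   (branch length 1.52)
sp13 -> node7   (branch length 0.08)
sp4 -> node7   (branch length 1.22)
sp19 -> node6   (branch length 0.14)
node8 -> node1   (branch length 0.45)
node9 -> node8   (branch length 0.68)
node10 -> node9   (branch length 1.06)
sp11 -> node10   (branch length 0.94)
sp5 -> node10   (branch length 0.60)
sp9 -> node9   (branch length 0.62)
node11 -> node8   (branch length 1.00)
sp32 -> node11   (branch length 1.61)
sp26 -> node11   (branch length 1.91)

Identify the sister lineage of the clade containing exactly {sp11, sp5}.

The clade containing exactly {sp11, sp5} attaches to the tree at the node subtending ((sp11,sp5),sp9).
The other lineage descending from that same node — the sister group — is the single tip sp9.

sp9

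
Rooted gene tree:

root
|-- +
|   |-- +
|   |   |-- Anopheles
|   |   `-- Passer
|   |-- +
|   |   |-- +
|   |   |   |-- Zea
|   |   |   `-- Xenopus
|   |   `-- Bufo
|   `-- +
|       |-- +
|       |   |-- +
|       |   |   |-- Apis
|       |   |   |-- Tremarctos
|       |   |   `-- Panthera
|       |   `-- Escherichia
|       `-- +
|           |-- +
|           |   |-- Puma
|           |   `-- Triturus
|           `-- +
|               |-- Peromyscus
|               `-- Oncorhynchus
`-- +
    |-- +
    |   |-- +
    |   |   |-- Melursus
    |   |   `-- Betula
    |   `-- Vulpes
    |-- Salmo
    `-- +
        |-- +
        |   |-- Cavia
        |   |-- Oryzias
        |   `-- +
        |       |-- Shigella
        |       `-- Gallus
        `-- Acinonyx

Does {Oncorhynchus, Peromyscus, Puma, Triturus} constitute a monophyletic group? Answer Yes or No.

Yes

The most recent common ancestor of these taxa subtends ((Puma,Triturus),(Peromyscus,Oncorhynchus)).
That clade has exactly 4 tips — every listed taxon and nothing else — so the group is monophyletic.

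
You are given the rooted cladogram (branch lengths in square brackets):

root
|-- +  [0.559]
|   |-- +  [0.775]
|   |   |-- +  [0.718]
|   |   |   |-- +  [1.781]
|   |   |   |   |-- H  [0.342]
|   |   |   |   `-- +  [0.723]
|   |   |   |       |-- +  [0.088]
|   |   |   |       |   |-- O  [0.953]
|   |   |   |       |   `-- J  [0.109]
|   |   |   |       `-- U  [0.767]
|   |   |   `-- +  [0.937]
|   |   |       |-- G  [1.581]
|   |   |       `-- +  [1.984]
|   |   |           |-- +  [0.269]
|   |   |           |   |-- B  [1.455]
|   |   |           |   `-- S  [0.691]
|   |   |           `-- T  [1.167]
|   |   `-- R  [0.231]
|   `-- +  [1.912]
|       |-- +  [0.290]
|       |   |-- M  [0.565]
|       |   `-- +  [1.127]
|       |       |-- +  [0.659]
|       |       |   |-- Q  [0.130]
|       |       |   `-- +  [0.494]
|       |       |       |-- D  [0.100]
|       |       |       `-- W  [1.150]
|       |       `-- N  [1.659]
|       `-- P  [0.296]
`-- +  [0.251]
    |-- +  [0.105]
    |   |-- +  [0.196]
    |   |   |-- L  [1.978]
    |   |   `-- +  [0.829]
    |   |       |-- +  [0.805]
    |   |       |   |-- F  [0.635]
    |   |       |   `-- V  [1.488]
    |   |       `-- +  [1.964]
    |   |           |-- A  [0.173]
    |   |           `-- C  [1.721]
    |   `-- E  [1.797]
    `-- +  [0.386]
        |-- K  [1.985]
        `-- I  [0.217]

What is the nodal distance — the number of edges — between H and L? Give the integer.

The MRCA of H and L is the root of the tree.
From H up to that node: 5 branches. From L up to the same node: 4 branches. Total: 5 + 4 = 9.

9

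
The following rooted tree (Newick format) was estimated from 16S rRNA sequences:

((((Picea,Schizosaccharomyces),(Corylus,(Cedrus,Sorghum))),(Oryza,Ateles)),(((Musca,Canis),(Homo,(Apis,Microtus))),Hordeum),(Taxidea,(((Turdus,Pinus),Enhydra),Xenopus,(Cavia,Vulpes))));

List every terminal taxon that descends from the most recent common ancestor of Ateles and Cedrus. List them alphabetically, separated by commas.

Tracing Ateles: it sits inside (Oryza,Ateles).
Tracing Cedrus: it sits inside (Cedrus,Sorghum).
The smallest clade enclosing both is (((Picea,Schizosaccharomyces),(Corylus,(Cedrus,Sorghum))),(Oryza,Ateles)); the answer is its 7 terminal taxa in alphabetical order.

Ateles, Cedrus, Corylus, Oryza, Picea, Schizosaccharomyces, Sorghum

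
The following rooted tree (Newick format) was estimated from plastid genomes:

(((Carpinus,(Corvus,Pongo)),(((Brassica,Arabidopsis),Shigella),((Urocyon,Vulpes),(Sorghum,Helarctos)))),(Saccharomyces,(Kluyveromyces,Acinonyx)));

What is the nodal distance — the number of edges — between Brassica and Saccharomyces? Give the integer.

The MRCA of Brassica and Saccharomyces is the root of the tree.
From Brassica up to that node: 5 branches. From Saccharomyces up to the same node: 2 branches. Total: 5 + 2 = 7.

7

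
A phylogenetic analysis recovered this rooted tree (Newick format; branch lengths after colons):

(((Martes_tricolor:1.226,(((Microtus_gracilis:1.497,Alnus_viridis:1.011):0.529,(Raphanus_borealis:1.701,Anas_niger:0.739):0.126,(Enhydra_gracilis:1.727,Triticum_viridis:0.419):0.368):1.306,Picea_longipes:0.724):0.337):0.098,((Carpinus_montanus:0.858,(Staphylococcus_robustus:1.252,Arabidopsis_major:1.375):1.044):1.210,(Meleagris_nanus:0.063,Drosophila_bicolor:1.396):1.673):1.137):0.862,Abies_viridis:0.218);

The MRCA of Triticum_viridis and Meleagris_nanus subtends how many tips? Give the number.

The MRCA of Triticum_viridis and Meleagris_nanus is the node subtending ((Martes_tricolor,(((Microtus_gracilis,Alnus_viridis),(Raphanus_borealis,Anas_niger),(Enhydra_gracilis,Triticum_viridis)),Picea_longipes)),((Carpinus_montanus,(Staphylococcus_robustus,Arabidopsis_major)),(Meleagris_nanus,Drosophila_bicolor))).
That clade contains 13 terminal taxa: Alnus_viridis, Anas_niger, Arabidopsis_major, Carpinus_montanus, Drosophila_bicolor, Enhydra_gracilis, Martes_tricolor, Meleagris_nanus, Microtus_gracilis, Picea_longipes, Raphanus_borealis, Staphylococcus_robustus, Triticum_viridis.

13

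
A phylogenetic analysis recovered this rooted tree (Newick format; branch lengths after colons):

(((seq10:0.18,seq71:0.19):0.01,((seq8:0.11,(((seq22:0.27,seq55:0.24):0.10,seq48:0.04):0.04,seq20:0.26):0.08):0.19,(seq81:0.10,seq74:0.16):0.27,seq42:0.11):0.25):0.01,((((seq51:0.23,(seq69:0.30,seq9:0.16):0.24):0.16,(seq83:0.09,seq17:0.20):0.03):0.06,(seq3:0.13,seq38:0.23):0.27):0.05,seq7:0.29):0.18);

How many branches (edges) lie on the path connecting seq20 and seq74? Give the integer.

The MRCA of seq20 and seq74 is the node subtending ((seq8,(((seq22,seq55),seq48),seq20)),(seq81,seq74),seq42).
From seq20 up to that node: 3 branches. From seq74 up to the same node: 2 branches. Total: 3 + 2 = 5.

5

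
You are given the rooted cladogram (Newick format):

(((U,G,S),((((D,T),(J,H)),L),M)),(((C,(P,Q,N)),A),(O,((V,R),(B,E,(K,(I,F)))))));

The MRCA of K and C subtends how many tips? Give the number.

The MRCA of K and C is the node subtending (((C,(P,Q,N)),A),(O,((V,R),(B,E,(K,(I,F)))))).
That clade contains 13 terminal taxa: A, B, C, E, F, I, K, N, O, P, Q, R, V.

13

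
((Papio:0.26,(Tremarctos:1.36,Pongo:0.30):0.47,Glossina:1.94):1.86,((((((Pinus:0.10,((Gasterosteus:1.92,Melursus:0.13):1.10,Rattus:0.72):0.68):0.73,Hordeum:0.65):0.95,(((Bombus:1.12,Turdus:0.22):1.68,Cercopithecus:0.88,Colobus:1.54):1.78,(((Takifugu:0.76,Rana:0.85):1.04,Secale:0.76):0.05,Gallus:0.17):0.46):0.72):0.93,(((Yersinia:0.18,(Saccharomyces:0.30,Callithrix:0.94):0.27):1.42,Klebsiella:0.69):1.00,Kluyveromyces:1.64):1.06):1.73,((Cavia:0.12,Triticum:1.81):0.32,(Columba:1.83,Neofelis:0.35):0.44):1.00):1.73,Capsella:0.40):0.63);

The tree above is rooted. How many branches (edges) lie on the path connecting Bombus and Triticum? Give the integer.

9

The MRCA of Bombus and Triticum is the node subtending (((((Pinus,((Gasterosteus,Melursus),Rattus)),Hordeum),(((Bombus,Turdus),Cercopithecus,Colobus),(((Takifugu,Rana),Secale),Gallus))),(((Yersinia,(Saccharomyces,Callithrix)),Klebsiella),Kluyveromyces)),((Cavia,Triticum),(Columba,Neofelis))).
From Bombus up to that node: 6 branches. From Triticum up to the same node: 3 branches. Total: 6 + 3 = 9.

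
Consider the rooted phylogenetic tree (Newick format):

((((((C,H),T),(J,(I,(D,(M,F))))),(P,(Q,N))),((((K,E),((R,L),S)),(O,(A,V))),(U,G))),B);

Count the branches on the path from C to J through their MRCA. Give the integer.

The MRCA of C and J is the node subtending (((C,H),T),(J,(I,(D,(M,F))))).
From C up to that node: 3 branches. From J up to the same node: 2 branches. Total: 3 + 2 = 5.

5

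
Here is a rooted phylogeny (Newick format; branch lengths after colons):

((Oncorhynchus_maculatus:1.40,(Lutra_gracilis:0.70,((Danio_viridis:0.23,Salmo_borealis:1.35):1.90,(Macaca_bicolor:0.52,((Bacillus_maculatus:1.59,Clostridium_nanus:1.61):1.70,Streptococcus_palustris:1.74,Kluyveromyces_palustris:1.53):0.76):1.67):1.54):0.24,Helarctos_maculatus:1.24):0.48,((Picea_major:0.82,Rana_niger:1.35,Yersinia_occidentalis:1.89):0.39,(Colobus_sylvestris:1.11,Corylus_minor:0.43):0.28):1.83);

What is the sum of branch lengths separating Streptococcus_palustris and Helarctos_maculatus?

The path runs Streptococcus_palustris → … → MRCA → … → Helarctos_maculatus; the MRCA is the node subtending (Oncorhynchus_maculatus,(Lutra_gracilis,((Danio_viridis,Salmo_borealis),(Macaca_bicolor,((Bacillus_maculatus,Clostridium_nanus),Streptococcus_palustris,Kluyveromyces_palustris)))),Helarctos_maculatus).
Branch lengths along that path: 1.74 + 0.76 + 1.67 + 1.54 + 0.24 + 1.24 = 7.19.

7.19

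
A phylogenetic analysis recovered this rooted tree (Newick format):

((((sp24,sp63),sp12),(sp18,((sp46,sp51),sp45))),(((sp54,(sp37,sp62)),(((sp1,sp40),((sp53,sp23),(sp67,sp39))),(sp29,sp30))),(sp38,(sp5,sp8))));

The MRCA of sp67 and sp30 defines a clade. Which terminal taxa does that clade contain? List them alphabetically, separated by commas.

Tracing sp67: it sits inside (sp67,sp39).
Tracing sp30: it sits inside (sp29,sp30).
The smallest clade enclosing both is (((sp1,sp40),((sp53,sp23),(sp67,sp39))),(sp29,sp30)); the answer is its 8 terminal taxa in alphabetical order.

sp1, sp23, sp29, sp30, sp39, sp40, sp53, sp67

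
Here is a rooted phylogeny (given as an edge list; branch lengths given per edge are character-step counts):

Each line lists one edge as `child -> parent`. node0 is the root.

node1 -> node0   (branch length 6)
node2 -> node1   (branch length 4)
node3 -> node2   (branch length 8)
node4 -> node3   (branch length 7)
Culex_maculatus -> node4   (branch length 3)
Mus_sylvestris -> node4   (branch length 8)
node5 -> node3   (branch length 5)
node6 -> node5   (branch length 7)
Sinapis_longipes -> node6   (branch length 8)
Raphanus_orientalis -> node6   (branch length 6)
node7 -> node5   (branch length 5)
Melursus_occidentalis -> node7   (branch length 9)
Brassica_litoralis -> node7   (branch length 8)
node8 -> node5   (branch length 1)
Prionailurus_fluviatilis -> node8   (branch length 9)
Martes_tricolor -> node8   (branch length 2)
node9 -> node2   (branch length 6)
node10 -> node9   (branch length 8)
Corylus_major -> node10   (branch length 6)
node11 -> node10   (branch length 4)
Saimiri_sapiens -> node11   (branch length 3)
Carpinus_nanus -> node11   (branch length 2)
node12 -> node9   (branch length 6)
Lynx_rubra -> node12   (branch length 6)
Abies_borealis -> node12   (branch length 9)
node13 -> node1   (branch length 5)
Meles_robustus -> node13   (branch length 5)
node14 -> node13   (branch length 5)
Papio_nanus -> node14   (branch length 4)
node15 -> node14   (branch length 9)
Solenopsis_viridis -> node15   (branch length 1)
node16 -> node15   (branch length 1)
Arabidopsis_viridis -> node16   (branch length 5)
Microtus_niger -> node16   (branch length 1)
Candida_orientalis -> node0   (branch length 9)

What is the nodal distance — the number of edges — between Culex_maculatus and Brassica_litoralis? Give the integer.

The MRCA of Culex_maculatus and Brassica_litoralis is the node subtending ((Culex_maculatus,Mus_sylvestris),((Sinapis_longipes,Raphanus_orientalis),(Melursus_occidentalis,Brassica_litoralis),(Prionailurus_fluviatilis,Martes_tricolor))).
From Culex_maculatus up to that node: 2 branches. From Brassica_litoralis up to the same node: 3 branches. Total: 2 + 3 = 5.

5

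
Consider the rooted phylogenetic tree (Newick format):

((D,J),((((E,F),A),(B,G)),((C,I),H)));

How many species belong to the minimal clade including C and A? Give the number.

8

The MRCA of C and A is the node subtending ((((E,F),A),(B,G)),((C,I),H)).
That clade contains 8 terminal taxa: A, B, C, E, F, G, H, I.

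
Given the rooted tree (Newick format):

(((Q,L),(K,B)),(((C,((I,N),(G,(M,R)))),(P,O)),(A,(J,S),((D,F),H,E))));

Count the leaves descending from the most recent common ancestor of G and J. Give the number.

15

The MRCA of G and J is the node subtending (((C,((I,N),(G,(M,R)))),(P,O)),(A,(J,S),((D,F),H,E))).
That clade contains 15 terminal taxa: A, C, D, E, F, G, H, I, J, M, N, O, P, R, S.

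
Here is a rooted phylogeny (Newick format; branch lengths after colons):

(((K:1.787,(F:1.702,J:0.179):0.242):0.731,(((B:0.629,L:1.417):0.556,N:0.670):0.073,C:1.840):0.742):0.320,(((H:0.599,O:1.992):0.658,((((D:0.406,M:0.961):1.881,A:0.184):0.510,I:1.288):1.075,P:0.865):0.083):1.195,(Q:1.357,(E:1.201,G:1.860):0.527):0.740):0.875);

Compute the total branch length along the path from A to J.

5.394

The path runs A → … → MRCA → … → J; the MRCA is the root of the tree.
Branch lengths along that path: 0.184 + 0.510 + 1.075 + 0.083 + 1.195 + 0.875 + 0.320 + 0.731 + 0.242 + 0.179 = 5.394.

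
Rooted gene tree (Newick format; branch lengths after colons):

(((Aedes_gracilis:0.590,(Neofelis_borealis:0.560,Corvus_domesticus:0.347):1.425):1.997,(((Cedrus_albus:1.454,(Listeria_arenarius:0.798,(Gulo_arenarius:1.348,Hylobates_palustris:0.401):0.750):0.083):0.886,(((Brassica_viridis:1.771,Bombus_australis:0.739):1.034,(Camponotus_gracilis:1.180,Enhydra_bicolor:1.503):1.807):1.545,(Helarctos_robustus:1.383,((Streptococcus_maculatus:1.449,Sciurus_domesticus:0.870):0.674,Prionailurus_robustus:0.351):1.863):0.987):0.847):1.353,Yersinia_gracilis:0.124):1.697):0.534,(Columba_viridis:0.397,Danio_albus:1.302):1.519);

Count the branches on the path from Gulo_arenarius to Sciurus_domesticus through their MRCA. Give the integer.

9

The MRCA of Gulo_arenarius and Sciurus_domesticus is the node subtending ((Cedrus_albus,(Listeria_arenarius,(Gulo_arenarius,Hylobates_palustris))),(((Brassica_viridis,Bombus_australis),(Camponotus_gracilis,Enhydra_bicolor)),(Helarctos_robustus,((Streptococcus_maculatus,Sciurus_domesticus),Prionailurus_robustus)))).
From Gulo_arenarius up to that node: 4 branches. From Sciurus_domesticus up to the same node: 5 branches. Total: 4 + 5 = 9.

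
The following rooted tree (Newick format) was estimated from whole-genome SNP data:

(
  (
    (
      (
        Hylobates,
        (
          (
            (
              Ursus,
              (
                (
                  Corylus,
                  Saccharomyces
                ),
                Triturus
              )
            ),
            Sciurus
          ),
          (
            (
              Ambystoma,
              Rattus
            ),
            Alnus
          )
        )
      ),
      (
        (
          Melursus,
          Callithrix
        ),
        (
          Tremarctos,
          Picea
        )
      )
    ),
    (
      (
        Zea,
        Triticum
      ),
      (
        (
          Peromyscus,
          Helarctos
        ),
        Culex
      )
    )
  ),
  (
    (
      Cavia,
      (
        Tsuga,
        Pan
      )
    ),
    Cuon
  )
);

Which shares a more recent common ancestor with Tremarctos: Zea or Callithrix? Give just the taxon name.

The MRCA of Tremarctos and Callithrix subtends ((Melursus,Callithrix),(Tremarctos,Picea)) (4 taxa).
The MRCA of Tremarctos and Zea subtends (((Hylobates,(((Ursus,((Corylus,Saccharomyces),Triturus)),Sciurus),((Ambystoma,Rattus),Alnus))),((Melursus,Callithrix),(Tremarctos,Picea))),((Zea,Triticum),((Peromyscus,Helarctos),Culex))) (18 taxa).
The first is nested inside the second, so Tremarctos shares a more recent common ancestor with Callithrix.

Callithrix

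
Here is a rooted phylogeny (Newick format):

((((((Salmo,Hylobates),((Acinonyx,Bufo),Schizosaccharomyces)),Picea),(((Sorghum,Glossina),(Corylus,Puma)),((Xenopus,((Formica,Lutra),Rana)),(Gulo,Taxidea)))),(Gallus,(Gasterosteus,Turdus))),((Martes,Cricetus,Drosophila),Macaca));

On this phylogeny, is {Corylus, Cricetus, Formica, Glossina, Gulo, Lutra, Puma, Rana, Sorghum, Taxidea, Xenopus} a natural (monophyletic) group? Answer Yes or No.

The MRCA of the listed taxa is the root, so the smallest clade containing them is the whole tree.
That clade also contains Acinonyx, Bufo, Drosophila, Gallus, Gasterosteus, Hylobates, Macaca, Martes, Picea, Salmo, Schizosaccharomyces, Turdus, which are not in the proposed group, so the group is not monophyletic.

No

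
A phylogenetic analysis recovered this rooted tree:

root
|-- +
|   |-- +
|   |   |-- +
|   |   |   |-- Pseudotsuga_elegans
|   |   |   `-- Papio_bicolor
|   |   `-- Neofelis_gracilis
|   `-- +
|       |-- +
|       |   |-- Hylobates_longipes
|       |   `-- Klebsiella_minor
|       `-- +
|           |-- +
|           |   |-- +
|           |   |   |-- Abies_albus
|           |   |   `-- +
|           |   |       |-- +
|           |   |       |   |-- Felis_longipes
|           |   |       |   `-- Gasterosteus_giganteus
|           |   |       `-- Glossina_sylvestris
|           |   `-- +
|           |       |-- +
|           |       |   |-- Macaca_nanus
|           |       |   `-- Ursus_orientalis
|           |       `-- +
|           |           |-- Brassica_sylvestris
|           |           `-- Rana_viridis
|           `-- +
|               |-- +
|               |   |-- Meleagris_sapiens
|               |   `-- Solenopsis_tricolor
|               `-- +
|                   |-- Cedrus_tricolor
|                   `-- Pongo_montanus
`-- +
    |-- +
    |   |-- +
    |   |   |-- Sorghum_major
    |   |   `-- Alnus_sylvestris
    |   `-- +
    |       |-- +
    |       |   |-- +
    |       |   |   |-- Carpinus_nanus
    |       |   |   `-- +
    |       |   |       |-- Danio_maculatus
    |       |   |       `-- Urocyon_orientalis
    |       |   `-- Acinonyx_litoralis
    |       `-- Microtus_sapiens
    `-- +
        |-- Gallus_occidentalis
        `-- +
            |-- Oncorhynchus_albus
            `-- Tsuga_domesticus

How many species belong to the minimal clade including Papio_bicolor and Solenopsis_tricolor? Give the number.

17

The MRCA of Papio_bicolor and Solenopsis_tricolor is the node subtending (((Pseudotsuga_elegans,Papio_bicolor),Neofelis_gracilis),((Hylobates_longipes,Klebsiella_minor),(((Abies_albus,((Felis_longipes,Gasterosteus_giganteus),Glossina_sylvestris)),((Macaca_nanus,Ursus_orientalis),(Brassica_sylvestris,Rana_viridis))),((Meleagris_sapiens,Solenopsis_tricolor),(Cedrus_tricolor,Pongo_montanus))))).
That clade contains 17 terminal taxa: Abies_albus, Brassica_sylvestris, Cedrus_tricolor, Felis_longipes, Gasterosteus_giganteus, Glossina_sylvestris, Hylobates_longipes, Klebsiella_minor, Macaca_nanus, Meleagris_sapiens, Neofelis_gracilis, Papio_bicolor, Pongo_montanus, Pseudotsuga_elegans, Rana_viridis, Solenopsis_tricolor, Ursus_orientalis.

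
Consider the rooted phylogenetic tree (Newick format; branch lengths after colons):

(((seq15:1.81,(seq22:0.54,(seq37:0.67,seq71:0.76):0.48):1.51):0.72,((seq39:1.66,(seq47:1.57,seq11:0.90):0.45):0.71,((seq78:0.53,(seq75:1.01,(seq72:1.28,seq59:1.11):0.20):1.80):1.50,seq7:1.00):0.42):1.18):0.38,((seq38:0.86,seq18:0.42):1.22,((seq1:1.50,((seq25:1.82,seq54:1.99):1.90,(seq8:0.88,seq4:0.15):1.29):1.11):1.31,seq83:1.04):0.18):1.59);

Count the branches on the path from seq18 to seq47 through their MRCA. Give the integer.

8

The MRCA of seq18 and seq47 is the root of the tree.
From seq18 up to that node: 3 branches. From seq47 up to the same node: 5 branches. Total: 3 + 5 = 8.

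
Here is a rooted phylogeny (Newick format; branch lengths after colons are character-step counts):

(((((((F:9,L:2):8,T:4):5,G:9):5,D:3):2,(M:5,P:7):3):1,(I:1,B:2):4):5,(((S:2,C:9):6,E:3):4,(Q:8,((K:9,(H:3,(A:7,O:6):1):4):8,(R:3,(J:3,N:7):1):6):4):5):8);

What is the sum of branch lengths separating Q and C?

The path runs Q → … → MRCA → … → C; the MRCA is the node subtending (((S,C),E),(Q,((K,(H,(A,O))),(R,(J,N))))).
Branch lengths along that path: 8 + 5 + 4 + 6 + 9 = 32.

32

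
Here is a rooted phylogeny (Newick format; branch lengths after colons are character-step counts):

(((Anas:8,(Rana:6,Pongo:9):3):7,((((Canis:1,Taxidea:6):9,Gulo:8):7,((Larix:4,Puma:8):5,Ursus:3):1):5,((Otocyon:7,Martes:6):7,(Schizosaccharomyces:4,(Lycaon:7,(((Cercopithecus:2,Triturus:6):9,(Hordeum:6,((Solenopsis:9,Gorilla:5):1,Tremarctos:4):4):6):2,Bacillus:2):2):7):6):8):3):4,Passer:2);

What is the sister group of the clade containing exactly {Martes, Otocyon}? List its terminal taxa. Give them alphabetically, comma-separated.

The clade containing exactly {Martes, Otocyon} attaches to the tree at the node subtending ((Otocyon,Martes),(Schizosaccharomyces,(Lycaon,(((Cercopithecus,Triturus),(Hordeum,((Solenopsis,Gorilla),Tremarctos))),Bacillus)))).
The other lineage descending from that same node — the sister group — is (Schizosaccharomyces,(Lycaon,(((Cercopithecus,Triturus),(Hordeum,((Solenopsis,Gorilla),Tremarctos))),Bacillus))); its 9 tips in alphabetical order are the answer.

Bacillus, Cercopithecus, Gorilla, Hordeum, Lycaon, Schizosaccharomyces, Solenopsis, Tremarctos, Triturus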